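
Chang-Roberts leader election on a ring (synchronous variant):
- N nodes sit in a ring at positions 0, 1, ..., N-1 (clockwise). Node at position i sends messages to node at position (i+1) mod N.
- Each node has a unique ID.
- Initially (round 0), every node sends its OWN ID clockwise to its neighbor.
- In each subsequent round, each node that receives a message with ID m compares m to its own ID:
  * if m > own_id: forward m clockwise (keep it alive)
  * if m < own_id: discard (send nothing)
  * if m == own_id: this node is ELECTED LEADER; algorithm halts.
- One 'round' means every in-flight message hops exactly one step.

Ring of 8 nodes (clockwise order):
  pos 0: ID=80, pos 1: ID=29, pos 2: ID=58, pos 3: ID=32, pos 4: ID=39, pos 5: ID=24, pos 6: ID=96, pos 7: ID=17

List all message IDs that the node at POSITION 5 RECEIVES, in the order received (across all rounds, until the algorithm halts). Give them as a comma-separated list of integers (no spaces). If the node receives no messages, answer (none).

Round 1: pos1(id29) recv 80: fwd; pos2(id58) recv 29: drop; pos3(id32) recv 58: fwd; pos4(id39) recv 32: drop; pos5(id24) recv 39: fwd; pos6(id96) recv 24: drop; pos7(id17) recv 96: fwd; pos0(id80) recv 17: drop
Round 2: pos2(id58) recv 80: fwd; pos4(id39) recv 58: fwd; pos6(id96) recv 39: drop; pos0(id80) recv 96: fwd
Round 3: pos3(id32) recv 80: fwd; pos5(id24) recv 58: fwd; pos1(id29) recv 96: fwd
Round 4: pos4(id39) recv 80: fwd; pos6(id96) recv 58: drop; pos2(id58) recv 96: fwd
Round 5: pos5(id24) recv 80: fwd; pos3(id32) recv 96: fwd
Round 6: pos6(id96) recv 80: drop; pos4(id39) recv 96: fwd
Round 7: pos5(id24) recv 96: fwd
Round 8: pos6(id96) recv 96: ELECTED

Answer: 39,58,80,96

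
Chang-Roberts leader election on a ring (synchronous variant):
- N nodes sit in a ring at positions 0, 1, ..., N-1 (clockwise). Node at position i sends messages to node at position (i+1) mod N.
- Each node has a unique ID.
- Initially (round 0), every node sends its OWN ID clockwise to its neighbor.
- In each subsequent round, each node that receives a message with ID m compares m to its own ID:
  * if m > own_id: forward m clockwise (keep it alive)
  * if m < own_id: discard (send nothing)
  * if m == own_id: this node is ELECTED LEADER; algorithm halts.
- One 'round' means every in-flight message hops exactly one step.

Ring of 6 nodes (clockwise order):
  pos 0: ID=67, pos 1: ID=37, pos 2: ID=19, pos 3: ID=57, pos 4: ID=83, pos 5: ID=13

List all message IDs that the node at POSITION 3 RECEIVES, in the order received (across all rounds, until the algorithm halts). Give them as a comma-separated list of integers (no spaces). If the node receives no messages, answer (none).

Answer: 19,37,67,83

Derivation:
Round 1: pos1(id37) recv 67: fwd; pos2(id19) recv 37: fwd; pos3(id57) recv 19: drop; pos4(id83) recv 57: drop; pos5(id13) recv 83: fwd; pos0(id67) recv 13: drop
Round 2: pos2(id19) recv 67: fwd; pos3(id57) recv 37: drop; pos0(id67) recv 83: fwd
Round 3: pos3(id57) recv 67: fwd; pos1(id37) recv 83: fwd
Round 4: pos4(id83) recv 67: drop; pos2(id19) recv 83: fwd
Round 5: pos3(id57) recv 83: fwd
Round 6: pos4(id83) recv 83: ELECTED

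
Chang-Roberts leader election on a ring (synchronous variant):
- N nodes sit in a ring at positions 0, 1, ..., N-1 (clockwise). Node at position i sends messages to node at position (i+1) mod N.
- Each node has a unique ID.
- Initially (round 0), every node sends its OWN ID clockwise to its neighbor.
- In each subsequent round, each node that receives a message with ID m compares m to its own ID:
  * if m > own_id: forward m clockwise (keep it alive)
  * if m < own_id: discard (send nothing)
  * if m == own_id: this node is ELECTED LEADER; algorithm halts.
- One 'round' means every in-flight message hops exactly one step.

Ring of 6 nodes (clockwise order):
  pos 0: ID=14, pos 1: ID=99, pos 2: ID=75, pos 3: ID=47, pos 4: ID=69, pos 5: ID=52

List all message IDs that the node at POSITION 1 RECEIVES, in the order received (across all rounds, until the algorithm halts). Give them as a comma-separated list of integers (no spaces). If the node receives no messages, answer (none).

Answer: 14,52,69,75,99

Derivation:
Round 1: pos1(id99) recv 14: drop; pos2(id75) recv 99: fwd; pos3(id47) recv 75: fwd; pos4(id69) recv 47: drop; pos5(id52) recv 69: fwd; pos0(id14) recv 52: fwd
Round 2: pos3(id47) recv 99: fwd; pos4(id69) recv 75: fwd; pos0(id14) recv 69: fwd; pos1(id99) recv 52: drop
Round 3: pos4(id69) recv 99: fwd; pos5(id52) recv 75: fwd; pos1(id99) recv 69: drop
Round 4: pos5(id52) recv 99: fwd; pos0(id14) recv 75: fwd
Round 5: pos0(id14) recv 99: fwd; pos1(id99) recv 75: drop
Round 6: pos1(id99) recv 99: ELECTED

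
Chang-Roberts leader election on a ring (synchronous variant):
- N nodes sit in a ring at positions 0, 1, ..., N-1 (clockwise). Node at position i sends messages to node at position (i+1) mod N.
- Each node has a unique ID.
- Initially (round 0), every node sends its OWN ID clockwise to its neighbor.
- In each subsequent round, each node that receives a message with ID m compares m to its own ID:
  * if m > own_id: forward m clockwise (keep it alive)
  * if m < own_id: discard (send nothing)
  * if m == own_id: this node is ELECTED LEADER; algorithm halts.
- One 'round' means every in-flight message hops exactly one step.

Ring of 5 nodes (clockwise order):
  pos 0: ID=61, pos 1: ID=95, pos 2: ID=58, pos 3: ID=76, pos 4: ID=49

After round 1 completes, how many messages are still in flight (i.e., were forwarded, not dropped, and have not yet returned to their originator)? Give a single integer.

Answer: 2

Derivation:
Round 1: pos1(id95) recv 61: drop; pos2(id58) recv 95: fwd; pos3(id76) recv 58: drop; pos4(id49) recv 76: fwd; pos0(id61) recv 49: drop
After round 1: 2 messages still in flight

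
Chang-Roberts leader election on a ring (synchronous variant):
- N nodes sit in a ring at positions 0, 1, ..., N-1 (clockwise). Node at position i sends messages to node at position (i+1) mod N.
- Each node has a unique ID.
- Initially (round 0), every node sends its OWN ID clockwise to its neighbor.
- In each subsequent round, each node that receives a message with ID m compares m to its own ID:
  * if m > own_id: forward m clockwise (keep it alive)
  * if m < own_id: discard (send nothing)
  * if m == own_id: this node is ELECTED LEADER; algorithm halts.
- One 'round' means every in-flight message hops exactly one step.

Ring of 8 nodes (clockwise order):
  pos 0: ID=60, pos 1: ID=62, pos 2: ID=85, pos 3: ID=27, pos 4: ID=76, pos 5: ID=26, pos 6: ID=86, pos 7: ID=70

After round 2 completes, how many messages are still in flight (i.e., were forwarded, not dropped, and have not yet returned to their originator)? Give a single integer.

Round 1: pos1(id62) recv 60: drop; pos2(id85) recv 62: drop; pos3(id27) recv 85: fwd; pos4(id76) recv 27: drop; pos5(id26) recv 76: fwd; pos6(id86) recv 26: drop; pos7(id70) recv 86: fwd; pos0(id60) recv 70: fwd
Round 2: pos4(id76) recv 85: fwd; pos6(id86) recv 76: drop; pos0(id60) recv 86: fwd; pos1(id62) recv 70: fwd
After round 2: 3 messages still in flight

Answer: 3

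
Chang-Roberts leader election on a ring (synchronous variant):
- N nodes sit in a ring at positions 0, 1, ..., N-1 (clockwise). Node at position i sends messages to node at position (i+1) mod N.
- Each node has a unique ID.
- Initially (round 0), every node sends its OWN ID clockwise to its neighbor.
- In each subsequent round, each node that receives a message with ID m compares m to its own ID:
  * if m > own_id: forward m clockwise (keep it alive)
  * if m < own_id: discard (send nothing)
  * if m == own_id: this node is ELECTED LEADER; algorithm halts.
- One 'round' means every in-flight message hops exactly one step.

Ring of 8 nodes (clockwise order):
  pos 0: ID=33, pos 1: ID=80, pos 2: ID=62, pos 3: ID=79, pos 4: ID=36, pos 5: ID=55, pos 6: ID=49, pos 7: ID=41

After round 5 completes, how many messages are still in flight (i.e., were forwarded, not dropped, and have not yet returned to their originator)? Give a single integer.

Answer: 2

Derivation:
Round 1: pos1(id80) recv 33: drop; pos2(id62) recv 80: fwd; pos3(id79) recv 62: drop; pos4(id36) recv 79: fwd; pos5(id55) recv 36: drop; pos6(id49) recv 55: fwd; pos7(id41) recv 49: fwd; pos0(id33) recv 41: fwd
Round 2: pos3(id79) recv 80: fwd; pos5(id55) recv 79: fwd; pos7(id41) recv 55: fwd; pos0(id33) recv 49: fwd; pos1(id80) recv 41: drop
Round 3: pos4(id36) recv 80: fwd; pos6(id49) recv 79: fwd; pos0(id33) recv 55: fwd; pos1(id80) recv 49: drop
Round 4: pos5(id55) recv 80: fwd; pos7(id41) recv 79: fwd; pos1(id80) recv 55: drop
Round 5: pos6(id49) recv 80: fwd; pos0(id33) recv 79: fwd
After round 5: 2 messages still in flight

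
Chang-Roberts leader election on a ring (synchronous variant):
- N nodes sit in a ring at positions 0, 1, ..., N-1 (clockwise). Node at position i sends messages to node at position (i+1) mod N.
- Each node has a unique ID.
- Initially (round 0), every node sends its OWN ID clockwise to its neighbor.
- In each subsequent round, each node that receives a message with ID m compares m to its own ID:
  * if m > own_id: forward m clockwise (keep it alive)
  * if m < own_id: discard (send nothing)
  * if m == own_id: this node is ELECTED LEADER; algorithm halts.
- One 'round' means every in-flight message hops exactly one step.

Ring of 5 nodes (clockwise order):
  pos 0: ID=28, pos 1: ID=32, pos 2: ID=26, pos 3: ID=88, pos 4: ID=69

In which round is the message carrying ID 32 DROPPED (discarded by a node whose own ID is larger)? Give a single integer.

Round 1: pos1(id32) recv 28: drop; pos2(id26) recv 32: fwd; pos3(id88) recv 26: drop; pos4(id69) recv 88: fwd; pos0(id28) recv 69: fwd
Round 2: pos3(id88) recv 32: drop; pos0(id28) recv 88: fwd; pos1(id32) recv 69: fwd
Round 3: pos1(id32) recv 88: fwd; pos2(id26) recv 69: fwd
Round 4: pos2(id26) recv 88: fwd; pos3(id88) recv 69: drop
Round 5: pos3(id88) recv 88: ELECTED
Message ID 32 originates at pos 1; dropped at pos 3 in round 2

Answer: 2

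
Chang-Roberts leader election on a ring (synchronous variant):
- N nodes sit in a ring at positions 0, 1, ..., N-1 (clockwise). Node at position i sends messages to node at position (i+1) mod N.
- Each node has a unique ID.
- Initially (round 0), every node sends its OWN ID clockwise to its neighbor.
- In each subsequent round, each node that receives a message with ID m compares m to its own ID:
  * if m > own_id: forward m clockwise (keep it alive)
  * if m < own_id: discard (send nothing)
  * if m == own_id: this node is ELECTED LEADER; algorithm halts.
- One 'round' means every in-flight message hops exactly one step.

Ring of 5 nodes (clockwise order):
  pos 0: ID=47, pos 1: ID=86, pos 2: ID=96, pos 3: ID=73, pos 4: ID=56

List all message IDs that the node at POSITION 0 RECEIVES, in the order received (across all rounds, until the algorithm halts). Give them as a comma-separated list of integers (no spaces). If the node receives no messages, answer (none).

Answer: 56,73,96

Derivation:
Round 1: pos1(id86) recv 47: drop; pos2(id96) recv 86: drop; pos3(id73) recv 96: fwd; pos4(id56) recv 73: fwd; pos0(id47) recv 56: fwd
Round 2: pos4(id56) recv 96: fwd; pos0(id47) recv 73: fwd; pos1(id86) recv 56: drop
Round 3: pos0(id47) recv 96: fwd; pos1(id86) recv 73: drop
Round 4: pos1(id86) recv 96: fwd
Round 5: pos2(id96) recv 96: ELECTED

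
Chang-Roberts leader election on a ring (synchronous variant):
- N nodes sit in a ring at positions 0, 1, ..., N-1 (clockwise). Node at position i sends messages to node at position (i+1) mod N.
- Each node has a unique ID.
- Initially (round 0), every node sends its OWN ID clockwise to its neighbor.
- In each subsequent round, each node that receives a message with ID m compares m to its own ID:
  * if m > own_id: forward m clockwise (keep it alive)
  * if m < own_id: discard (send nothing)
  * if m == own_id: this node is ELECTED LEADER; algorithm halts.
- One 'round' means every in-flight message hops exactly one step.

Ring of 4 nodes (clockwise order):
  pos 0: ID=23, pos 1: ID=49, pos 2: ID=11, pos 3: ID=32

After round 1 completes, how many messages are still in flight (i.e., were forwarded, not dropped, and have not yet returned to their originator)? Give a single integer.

Round 1: pos1(id49) recv 23: drop; pos2(id11) recv 49: fwd; pos3(id32) recv 11: drop; pos0(id23) recv 32: fwd
After round 1: 2 messages still in flight

Answer: 2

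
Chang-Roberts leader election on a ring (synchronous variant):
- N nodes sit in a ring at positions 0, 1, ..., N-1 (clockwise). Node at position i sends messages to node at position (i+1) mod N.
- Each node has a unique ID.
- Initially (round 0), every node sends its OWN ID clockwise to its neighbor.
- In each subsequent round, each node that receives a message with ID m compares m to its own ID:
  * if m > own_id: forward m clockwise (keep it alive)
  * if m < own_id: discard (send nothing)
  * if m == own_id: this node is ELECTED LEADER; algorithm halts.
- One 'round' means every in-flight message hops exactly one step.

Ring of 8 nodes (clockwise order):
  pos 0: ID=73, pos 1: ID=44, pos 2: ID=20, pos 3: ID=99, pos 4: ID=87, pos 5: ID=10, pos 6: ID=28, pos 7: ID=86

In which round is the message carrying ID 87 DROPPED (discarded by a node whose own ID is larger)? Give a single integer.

Answer: 7

Derivation:
Round 1: pos1(id44) recv 73: fwd; pos2(id20) recv 44: fwd; pos3(id99) recv 20: drop; pos4(id87) recv 99: fwd; pos5(id10) recv 87: fwd; pos6(id28) recv 10: drop; pos7(id86) recv 28: drop; pos0(id73) recv 86: fwd
Round 2: pos2(id20) recv 73: fwd; pos3(id99) recv 44: drop; pos5(id10) recv 99: fwd; pos6(id28) recv 87: fwd; pos1(id44) recv 86: fwd
Round 3: pos3(id99) recv 73: drop; pos6(id28) recv 99: fwd; pos7(id86) recv 87: fwd; pos2(id20) recv 86: fwd
Round 4: pos7(id86) recv 99: fwd; pos0(id73) recv 87: fwd; pos3(id99) recv 86: drop
Round 5: pos0(id73) recv 99: fwd; pos1(id44) recv 87: fwd
Round 6: pos1(id44) recv 99: fwd; pos2(id20) recv 87: fwd
Round 7: pos2(id20) recv 99: fwd; pos3(id99) recv 87: drop
Round 8: pos3(id99) recv 99: ELECTED
Message ID 87 originates at pos 4; dropped at pos 3 in round 7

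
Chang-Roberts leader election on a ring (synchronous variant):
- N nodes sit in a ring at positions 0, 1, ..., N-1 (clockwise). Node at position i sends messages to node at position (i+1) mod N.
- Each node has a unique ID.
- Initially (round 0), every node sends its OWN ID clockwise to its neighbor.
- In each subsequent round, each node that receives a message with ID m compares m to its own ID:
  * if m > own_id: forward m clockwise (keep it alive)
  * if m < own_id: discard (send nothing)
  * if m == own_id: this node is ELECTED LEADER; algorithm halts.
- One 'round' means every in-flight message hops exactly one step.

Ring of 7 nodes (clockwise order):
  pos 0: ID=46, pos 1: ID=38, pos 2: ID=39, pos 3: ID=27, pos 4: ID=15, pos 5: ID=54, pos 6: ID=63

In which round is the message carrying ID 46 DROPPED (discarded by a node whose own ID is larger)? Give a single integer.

Answer: 5

Derivation:
Round 1: pos1(id38) recv 46: fwd; pos2(id39) recv 38: drop; pos3(id27) recv 39: fwd; pos4(id15) recv 27: fwd; pos5(id54) recv 15: drop; pos6(id63) recv 54: drop; pos0(id46) recv 63: fwd
Round 2: pos2(id39) recv 46: fwd; pos4(id15) recv 39: fwd; pos5(id54) recv 27: drop; pos1(id38) recv 63: fwd
Round 3: pos3(id27) recv 46: fwd; pos5(id54) recv 39: drop; pos2(id39) recv 63: fwd
Round 4: pos4(id15) recv 46: fwd; pos3(id27) recv 63: fwd
Round 5: pos5(id54) recv 46: drop; pos4(id15) recv 63: fwd
Round 6: pos5(id54) recv 63: fwd
Round 7: pos6(id63) recv 63: ELECTED
Message ID 46 originates at pos 0; dropped at pos 5 in round 5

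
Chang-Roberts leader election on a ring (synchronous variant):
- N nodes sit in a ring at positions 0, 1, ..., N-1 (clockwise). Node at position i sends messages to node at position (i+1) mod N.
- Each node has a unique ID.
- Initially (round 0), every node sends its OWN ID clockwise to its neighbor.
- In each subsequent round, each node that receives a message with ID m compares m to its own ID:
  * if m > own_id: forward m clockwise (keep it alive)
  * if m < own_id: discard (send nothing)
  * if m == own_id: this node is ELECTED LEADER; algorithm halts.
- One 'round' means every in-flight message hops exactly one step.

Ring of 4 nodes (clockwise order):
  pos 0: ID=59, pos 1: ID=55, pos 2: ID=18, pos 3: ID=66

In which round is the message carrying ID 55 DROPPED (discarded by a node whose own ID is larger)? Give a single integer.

Round 1: pos1(id55) recv 59: fwd; pos2(id18) recv 55: fwd; pos3(id66) recv 18: drop; pos0(id59) recv 66: fwd
Round 2: pos2(id18) recv 59: fwd; pos3(id66) recv 55: drop; pos1(id55) recv 66: fwd
Round 3: pos3(id66) recv 59: drop; pos2(id18) recv 66: fwd
Round 4: pos3(id66) recv 66: ELECTED
Message ID 55 originates at pos 1; dropped at pos 3 in round 2

Answer: 2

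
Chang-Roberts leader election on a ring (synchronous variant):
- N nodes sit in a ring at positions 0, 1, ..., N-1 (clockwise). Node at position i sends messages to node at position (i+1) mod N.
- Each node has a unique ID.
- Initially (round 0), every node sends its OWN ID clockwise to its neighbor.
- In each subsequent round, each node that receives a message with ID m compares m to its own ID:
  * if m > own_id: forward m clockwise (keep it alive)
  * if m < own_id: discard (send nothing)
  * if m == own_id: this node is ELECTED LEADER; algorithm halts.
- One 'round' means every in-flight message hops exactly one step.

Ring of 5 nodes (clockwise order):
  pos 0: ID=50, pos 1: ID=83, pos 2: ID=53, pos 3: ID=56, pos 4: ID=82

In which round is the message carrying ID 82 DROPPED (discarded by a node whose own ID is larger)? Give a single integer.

Answer: 2

Derivation:
Round 1: pos1(id83) recv 50: drop; pos2(id53) recv 83: fwd; pos3(id56) recv 53: drop; pos4(id82) recv 56: drop; pos0(id50) recv 82: fwd
Round 2: pos3(id56) recv 83: fwd; pos1(id83) recv 82: drop
Round 3: pos4(id82) recv 83: fwd
Round 4: pos0(id50) recv 83: fwd
Round 5: pos1(id83) recv 83: ELECTED
Message ID 82 originates at pos 4; dropped at pos 1 in round 2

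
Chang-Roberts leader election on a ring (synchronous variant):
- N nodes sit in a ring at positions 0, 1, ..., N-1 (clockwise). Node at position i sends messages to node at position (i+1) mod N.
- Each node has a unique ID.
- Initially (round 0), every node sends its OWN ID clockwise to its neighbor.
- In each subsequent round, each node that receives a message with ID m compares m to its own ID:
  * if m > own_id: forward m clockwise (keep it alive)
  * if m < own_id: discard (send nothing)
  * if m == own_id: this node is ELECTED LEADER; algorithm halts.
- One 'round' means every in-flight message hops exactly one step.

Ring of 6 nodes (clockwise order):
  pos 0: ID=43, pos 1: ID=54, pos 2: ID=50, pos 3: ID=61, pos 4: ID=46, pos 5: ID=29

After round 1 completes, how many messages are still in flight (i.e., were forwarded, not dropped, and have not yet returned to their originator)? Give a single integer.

Answer: 3

Derivation:
Round 1: pos1(id54) recv 43: drop; pos2(id50) recv 54: fwd; pos3(id61) recv 50: drop; pos4(id46) recv 61: fwd; pos5(id29) recv 46: fwd; pos0(id43) recv 29: drop
After round 1: 3 messages still in flight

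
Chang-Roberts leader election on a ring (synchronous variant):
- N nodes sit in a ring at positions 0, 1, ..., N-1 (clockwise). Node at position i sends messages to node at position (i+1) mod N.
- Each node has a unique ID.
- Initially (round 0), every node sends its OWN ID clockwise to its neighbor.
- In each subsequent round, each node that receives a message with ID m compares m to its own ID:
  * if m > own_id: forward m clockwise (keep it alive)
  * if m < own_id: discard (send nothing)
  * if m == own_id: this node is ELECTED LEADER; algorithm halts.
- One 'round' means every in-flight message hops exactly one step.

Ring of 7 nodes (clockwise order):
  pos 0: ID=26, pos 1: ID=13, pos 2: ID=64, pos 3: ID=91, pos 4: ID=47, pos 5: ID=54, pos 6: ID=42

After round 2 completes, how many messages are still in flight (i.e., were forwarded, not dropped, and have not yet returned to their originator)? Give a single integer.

Answer: 3

Derivation:
Round 1: pos1(id13) recv 26: fwd; pos2(id64) recv 13: drop; pos3(id91) recv 64: drop; pos4(id47) recv 91: fwd; pos5(id54) recv 47: drop; pos6(id42) recv 54: fwd; pos0(id26) recv 42: fwd
Round 2: pos2(id64) recv 26: drop; pos5(id54) recv 91: fwd; pos0(id26) recv 54: fwd; pos1(id13) recv 42: fwd
After round 2: 3 messages still in flight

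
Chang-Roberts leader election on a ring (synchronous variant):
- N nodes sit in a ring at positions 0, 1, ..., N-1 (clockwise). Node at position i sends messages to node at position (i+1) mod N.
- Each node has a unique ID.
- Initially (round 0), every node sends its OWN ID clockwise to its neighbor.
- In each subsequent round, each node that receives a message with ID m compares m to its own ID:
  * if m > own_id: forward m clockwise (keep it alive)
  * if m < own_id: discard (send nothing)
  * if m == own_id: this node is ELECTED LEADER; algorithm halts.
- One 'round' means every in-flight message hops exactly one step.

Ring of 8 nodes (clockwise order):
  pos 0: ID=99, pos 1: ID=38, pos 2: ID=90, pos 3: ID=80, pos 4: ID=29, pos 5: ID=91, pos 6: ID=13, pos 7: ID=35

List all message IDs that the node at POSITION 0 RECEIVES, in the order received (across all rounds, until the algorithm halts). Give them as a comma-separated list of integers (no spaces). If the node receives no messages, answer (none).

Round 1: pos1(id38) recv 99: fwd; pos2(id90) recv 38: drop; pos3(id80) recv 90: fwd; pos4(id29) recv 80: fwd; pos5(id91) recv 29: drop; pos6(id13) recv 91: fwd; pos7(id35) recv 13: drop; pos0(id99) recv 35: drop
Round 2: pos2(id90) recv 99: fwd; pos4(id29) recv 90: fwd; pos5(id91) recv 80: drop; pos7(id35) recv 91: fwd
Round 3: pos3(id80) recv 99: fwd; pos5(id91) recv 90: drop; pos0(id99) recv 91: drop
Round 4: pos4(id29) recv 99: fwd
Round 5: pos5(id91) recv 99: fwd
Round 6: pos6(id13) recv 99: fwd
Round 7: pos7(id35) recv 99: fwd
Round 8: pos0(id99) recv 99: ELECTED

Answer: 35,91,99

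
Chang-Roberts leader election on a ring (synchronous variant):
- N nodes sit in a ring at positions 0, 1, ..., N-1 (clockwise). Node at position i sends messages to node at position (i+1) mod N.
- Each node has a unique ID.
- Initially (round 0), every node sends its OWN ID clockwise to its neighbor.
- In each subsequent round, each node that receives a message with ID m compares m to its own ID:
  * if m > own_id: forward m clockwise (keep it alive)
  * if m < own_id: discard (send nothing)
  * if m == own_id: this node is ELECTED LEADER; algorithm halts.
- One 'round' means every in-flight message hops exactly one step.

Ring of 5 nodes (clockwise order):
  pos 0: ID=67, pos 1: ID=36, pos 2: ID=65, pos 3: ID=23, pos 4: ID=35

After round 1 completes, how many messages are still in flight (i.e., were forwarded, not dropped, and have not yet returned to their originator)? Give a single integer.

Round 1: pos1(id36) recv 67: fwd; pos2(id65) recv 36: drop; pos3(id23) recv 65: fwd; pos4(id35) recv 23: drop; pos0(id67) recv 35: drop
After round 1: 2 messages still in flight

Answer: 2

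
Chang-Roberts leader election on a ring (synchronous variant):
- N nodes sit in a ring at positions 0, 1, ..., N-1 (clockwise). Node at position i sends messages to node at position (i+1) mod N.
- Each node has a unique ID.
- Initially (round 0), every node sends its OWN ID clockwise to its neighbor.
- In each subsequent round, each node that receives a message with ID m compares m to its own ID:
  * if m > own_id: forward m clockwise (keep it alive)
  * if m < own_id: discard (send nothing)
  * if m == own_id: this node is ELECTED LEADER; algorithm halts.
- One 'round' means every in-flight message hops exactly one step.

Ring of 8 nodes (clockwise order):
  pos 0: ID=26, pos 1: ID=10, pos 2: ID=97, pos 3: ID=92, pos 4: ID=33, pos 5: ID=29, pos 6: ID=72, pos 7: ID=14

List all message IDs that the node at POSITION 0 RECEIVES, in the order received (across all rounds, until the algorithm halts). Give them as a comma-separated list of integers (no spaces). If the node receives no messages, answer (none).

Round 1: pos1(id10) recv 26: fwd; pos2(id97) recv 10: drop; pos3(id92) recv 97: fwd; pos4(id33) recv 92: fwd; pos5(id29) recv 33: fwd; pos6(id72) recv 29: drop; pos7(id14) recv 72: fwd; pos0(id26) recv 14: drop
Round 2: pos2(id97) recv 26: drop; pos4(id33) recv 97: fwd; pos5(id29) recv 92: fwd; pos6(id72) recv 33: drop; pos0(id26) recv 72: fwd
Round 3: pos5(id29) recv 97: fwd; pos6(id72) recv 92: fwd; pos1(id10) recv 72: fwd
Round 4: pos6(id72) recv 97: fwd; pos7(id14) recv 92: fwd; pos2(id97) recv 72: drop
Round 5: pos7(id14) recv 97: fwd; pos0(id26) recv 92: fwd
Round 6: pos0(id26) recv 97: fwd; pos1(id10) recv 92: fwd
Round 7: pos1(id10) recv 97: fwd; pos2(id97) recv 92: drop
Round 8: pos2(id97) recv 97: ELECTED

Answer: 14,72,92,97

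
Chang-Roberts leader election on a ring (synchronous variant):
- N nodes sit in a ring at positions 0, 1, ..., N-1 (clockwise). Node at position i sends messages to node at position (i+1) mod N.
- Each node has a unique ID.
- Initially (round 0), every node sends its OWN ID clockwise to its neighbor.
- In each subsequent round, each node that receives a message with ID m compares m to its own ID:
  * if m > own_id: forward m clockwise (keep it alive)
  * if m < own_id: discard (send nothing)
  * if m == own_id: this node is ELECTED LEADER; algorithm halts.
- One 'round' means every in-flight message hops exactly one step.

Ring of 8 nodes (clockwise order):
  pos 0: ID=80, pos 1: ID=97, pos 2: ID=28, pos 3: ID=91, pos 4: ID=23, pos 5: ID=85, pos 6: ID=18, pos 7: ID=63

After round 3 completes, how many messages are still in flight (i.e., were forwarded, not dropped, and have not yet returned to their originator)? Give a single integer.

Answer: 3

Derivation:
Round 1: pos1(id97) recv 80: drop; pos2(id28) recv 97: fwd; pos3(id91) recv 28: drop; pos4(id23) recv 91: fwd; pos5(id85) recv 23: drop; pos6(id18) recv 85: fwd; pos7(id63) recv 18: drop; pos0(id80) recv 63: drop
Round 2: pos3(id91) recv 97: fwd; pos5(id85) recv 91: fwd; pos7(id63) recv 85: fwd
Round 3: pos4(id23) recv 97: fwd; pos6(id18) recv 91: fwd; pos0(id80) recv 85: fwd
After round 3: 3 messages still in flight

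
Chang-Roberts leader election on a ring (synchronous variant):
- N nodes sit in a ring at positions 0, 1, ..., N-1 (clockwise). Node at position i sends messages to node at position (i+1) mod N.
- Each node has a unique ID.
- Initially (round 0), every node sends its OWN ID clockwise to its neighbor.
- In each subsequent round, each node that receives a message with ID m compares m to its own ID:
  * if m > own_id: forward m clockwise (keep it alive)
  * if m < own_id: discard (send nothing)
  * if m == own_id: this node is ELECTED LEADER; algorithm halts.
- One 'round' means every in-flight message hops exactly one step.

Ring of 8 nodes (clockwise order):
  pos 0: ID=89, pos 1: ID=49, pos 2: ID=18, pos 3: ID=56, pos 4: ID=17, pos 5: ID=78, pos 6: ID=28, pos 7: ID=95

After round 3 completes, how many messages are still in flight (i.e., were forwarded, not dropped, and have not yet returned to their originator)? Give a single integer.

Answer: 2

Derivation:
Round 1: pos1(id49) recv 89: fwd; pos2(id18) recv 49: fwd; pos3(id56) recv 18: drop; pos4(id17) recv 56: fwd; pos5(id78) recv 17: drop; pos6(id28) recv 78: fwd; pos7(id95) recv 28: drop; pos0(id89) recv 95: fwd
Round 2: pos2(id18) recv 89: fwd; pos3(id56) recv 49: drop; pos5(id78) recv 56: drop; pos7(id95) recv 78: drop; pos1(id49) recv 95: fwd
Round 3: pos3(id56) recv 89: fwd; pos2(id18) recv 95: fwd
After round 3: 2 messages still in flight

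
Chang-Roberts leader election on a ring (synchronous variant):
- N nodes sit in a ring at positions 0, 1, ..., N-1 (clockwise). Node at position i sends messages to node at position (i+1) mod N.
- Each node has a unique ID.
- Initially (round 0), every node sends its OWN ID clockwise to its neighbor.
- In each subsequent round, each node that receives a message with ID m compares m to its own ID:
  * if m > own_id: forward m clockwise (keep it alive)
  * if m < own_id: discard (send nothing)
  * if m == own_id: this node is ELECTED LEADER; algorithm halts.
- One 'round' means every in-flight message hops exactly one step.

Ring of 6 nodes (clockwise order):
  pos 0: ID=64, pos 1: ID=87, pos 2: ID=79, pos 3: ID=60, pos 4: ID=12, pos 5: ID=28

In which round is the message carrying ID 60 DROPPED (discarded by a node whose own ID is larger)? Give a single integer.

Round 1: pos1(id87) recv 64: drop; pos2(id79) recv 87: fwd; pos3(id60) recv 79: fwd; pos4(id12) recv 60: fwd; pos5(id28) recv 12: drop; pos0(id64) recv 28: drop
Round 2: pos3(id60) recv 87: fwd; pos4(id12) recv 79: fwd; pos5(id28) recv 60: fwd
Round 3: pos4(id12) recv 87: fwd; pos5(id28) recv 79: fwd; pos0(id64) recv 60: drop
Round 4: pos5(id28) recv 87: fwd; pos0(id64) recv 79: fwd
Round 5: pos0(id64) recv 87: fwd; pos1(id87) recv 79: drop
Round 6: pos1(id87) recv 87: ELECTED
Message ID 60 originates at pos 3; dropped at pos 0 in round 3

Answer: 3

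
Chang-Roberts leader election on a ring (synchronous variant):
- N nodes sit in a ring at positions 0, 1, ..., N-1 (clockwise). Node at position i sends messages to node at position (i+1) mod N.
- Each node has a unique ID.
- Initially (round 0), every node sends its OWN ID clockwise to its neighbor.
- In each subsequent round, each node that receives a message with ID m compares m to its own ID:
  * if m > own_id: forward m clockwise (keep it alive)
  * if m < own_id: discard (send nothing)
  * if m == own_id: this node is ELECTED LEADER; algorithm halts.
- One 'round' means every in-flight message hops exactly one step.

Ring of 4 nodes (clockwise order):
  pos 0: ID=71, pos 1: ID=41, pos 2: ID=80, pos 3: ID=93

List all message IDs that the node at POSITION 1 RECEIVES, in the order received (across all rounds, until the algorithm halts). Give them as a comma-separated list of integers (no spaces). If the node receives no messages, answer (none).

Round 1: pos1(id41) recv 71: fwd; pos2(id80) recv 41: drop; pos3(id93) recv 80: drop; pos0(id71) recv 93: fwd
Round 2: pos2(id80) recv 71: drop; pos1(id41) recv 93: fwd
Round 3: pos2(id80) recv 93: fwd
Round 4: pos3(id93) recv 93: ELECTED

Answer: 71,93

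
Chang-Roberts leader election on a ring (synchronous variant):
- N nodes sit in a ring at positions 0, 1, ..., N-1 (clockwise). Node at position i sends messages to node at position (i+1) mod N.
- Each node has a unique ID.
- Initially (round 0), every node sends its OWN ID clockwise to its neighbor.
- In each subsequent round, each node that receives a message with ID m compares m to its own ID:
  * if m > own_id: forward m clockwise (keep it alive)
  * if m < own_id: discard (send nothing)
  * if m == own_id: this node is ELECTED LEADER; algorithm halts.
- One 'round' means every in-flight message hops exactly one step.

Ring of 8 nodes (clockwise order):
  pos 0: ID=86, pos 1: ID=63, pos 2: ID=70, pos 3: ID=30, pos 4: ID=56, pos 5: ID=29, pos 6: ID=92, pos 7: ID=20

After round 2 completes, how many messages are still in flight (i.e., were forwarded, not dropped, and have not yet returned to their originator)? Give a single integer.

Round 1: pos1(id63) recv 86: fwd; pos2(id70) recv 63: drop; pos3(id30) recv 70: fwd; pos4(id56) recv 30: drop; pos5(id29) recv 56: fwd; pos6(id92) recv 29: drop; pos7(id20) recv 92: fwd; pos0(id86) recv 20: drop
Round 2: pos2(id70) recv 86: fwd; pos4(id56) recv 70: fwd; pos6(id92) recv 56: drop; pos0(id86) recv 92: fwd
After round 2: 3 messages still in flight

Answer: 3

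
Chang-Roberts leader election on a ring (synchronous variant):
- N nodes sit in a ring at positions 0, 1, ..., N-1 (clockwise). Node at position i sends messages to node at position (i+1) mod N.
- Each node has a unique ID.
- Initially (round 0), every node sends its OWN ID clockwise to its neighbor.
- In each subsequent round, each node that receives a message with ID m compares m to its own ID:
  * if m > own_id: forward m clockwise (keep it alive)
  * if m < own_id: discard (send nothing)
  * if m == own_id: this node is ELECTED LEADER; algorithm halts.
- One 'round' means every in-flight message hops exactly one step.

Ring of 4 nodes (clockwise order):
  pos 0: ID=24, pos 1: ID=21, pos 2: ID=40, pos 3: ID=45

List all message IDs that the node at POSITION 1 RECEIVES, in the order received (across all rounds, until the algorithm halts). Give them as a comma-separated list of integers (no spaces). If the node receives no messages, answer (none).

Answer: 24,45

Derivation:
Round 1: pos1(id21) recv 24: fwd; pos2(id40) recv 21: drop; pos3(id45) recv 40: drop; pos0(id24) recv 45: fwd
Round 2: pos2(id40) recv 24: drop; pos1(id21) recv 45: fwd
Round 3: pos2(id40) recv 45: fwd
Round 4: pos3(id45) recv 45: ELECTED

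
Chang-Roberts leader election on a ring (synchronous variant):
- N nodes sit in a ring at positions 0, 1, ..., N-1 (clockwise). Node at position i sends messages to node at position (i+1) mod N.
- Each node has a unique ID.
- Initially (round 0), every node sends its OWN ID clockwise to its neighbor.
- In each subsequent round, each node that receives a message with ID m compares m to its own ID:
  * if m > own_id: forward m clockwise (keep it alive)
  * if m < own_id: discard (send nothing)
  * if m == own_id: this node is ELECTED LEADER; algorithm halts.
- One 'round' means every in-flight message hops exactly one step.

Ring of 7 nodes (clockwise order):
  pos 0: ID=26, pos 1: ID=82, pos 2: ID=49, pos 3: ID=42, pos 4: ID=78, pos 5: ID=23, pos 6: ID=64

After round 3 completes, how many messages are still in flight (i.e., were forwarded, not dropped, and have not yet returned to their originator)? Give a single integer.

Answer: 2

Derivation:
Round 1: pos1(id82) recv 26: drop; pos2(id49) recv 82: fwd; pos3(id42) recv 49: fwd; pos4(id78) recv 42: drop; pos5(id23) recv 78: fwd; pos6(id64) recv 23: drop; pos0(id26) recv 64: fwd
Round 2: pos3(id42) recv 82: fwd; pos4(id78) recv 49: drop; pos6(id64) recv 78: fwd; pos1(id82) recv 64: drop
Round 3: pos4(id78) recv 82: fwd; pos0(id26) recv 78: fwd
After round 3: 2 messages still in flight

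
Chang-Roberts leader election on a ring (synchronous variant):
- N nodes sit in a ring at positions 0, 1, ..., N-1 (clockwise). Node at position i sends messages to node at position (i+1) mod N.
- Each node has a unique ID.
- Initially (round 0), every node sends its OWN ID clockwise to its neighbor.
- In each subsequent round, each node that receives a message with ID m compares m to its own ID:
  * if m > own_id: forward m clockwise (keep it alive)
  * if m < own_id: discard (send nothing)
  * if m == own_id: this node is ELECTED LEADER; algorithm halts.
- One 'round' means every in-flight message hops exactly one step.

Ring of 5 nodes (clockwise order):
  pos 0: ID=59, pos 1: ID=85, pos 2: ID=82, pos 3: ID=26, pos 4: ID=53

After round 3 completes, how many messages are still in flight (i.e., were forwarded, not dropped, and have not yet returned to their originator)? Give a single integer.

Round 1: pos1(id85) recv 59: drop; pos2(id82) recv 85: fwd; pos3(id26) recv 82: fwd; pos4(id53) recv 26: drop; pos0(id59) recv 53: drop
Round 2: pos3(id26) recv 85: fwd; pos4(id53) recv 82: fwd
Round 3: pos4(id53) recv 85: fwd; pos0(id59) recv 82: fwd
After round 3: 2 messages still in flight

Answer: 2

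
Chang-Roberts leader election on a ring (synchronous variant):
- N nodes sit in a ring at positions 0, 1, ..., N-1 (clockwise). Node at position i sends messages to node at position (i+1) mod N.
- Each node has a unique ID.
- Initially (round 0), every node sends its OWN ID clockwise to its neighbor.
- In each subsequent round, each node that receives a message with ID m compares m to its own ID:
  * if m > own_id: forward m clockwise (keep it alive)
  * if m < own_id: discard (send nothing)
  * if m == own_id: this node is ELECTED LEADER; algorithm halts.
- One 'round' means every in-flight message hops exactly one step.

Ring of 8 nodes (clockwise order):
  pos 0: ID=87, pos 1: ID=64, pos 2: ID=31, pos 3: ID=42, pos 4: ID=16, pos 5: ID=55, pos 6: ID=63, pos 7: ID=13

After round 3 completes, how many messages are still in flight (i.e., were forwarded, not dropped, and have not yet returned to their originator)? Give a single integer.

Answer: 2

Derivation:
Round 1: pos1(id64) recv 87: fwd; pos2(id31) recv 64: fwd; pos3(id42) recv 31: drop; pos4(id16) recv 42: fwd; pos5(id55) recv 16: drop; pos6(id63) recv 55: drop; pos7(id13) recv 63: fwd; pos0(id87) recv 13: drop
Round 2: pos2(id31) recv 87: fwd; pos3(id42) recv 64: fwd; pos5(id55) recv 42: drop; pos0(id87) recv 63: drop
Round 3: pos3(id42) recv 87: fwd; pos4(id16) recv 64: fwd
After round 3: 2 messages still in flight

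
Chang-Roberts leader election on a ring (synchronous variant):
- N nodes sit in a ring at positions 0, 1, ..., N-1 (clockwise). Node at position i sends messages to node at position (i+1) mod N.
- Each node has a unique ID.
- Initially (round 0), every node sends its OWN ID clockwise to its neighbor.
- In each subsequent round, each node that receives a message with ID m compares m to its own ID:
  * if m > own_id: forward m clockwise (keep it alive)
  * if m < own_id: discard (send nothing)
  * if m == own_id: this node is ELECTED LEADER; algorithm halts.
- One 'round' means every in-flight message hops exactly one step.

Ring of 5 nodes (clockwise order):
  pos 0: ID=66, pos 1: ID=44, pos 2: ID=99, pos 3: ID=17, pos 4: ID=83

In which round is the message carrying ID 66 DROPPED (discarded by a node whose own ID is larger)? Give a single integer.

Answer: 2

Derivation:
Round 1: pos1(id44) recv 66: fwd; pos2(id99) recv 44: drop; pos3(id17) recv 99: fwd; pos4(id83) recv 17: drop; pos0(id66) recv 83: fwd
Round 2: pos2(id99) recv 66: drop; pos4(id83) recv 99: fwd; pos1(id44) recv 83: fwd
Round 3: pos0(id66) recv 99: fwd; pos2(id99) recv 83: drop
Round 4: pos1(id44) recv 99: fwd
Round 5: pos2(id99) recv 99: ELECTED
Message ID 66 originates at pos 0; dropped at pos 2 in round 2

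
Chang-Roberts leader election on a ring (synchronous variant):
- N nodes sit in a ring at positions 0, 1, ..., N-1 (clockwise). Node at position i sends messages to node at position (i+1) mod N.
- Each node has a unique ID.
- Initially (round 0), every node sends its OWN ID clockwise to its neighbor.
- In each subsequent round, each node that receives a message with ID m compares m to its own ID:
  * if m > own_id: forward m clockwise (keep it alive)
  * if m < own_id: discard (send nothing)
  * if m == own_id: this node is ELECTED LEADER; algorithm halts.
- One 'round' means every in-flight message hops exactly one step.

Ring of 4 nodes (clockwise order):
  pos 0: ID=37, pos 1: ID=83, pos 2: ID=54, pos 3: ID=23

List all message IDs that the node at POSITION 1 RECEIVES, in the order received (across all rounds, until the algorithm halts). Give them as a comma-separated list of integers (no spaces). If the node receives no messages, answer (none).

Round 1: pos1(id83) recv 37: drop; pos2(id54) recv 83: fwd; pos3(id23) recv 54: fwd; pos0(id37) recv 23: drop
Round 2: pos3(id23) recv 83: fwd; pos0(id37) recv 54: fwd
Round 3: pos0(id37) recv 83: fwd; pos1(id83) recv 54: drop
Round 4: pos1(id83) recv 83: ELECTED

Answer: 37,54,83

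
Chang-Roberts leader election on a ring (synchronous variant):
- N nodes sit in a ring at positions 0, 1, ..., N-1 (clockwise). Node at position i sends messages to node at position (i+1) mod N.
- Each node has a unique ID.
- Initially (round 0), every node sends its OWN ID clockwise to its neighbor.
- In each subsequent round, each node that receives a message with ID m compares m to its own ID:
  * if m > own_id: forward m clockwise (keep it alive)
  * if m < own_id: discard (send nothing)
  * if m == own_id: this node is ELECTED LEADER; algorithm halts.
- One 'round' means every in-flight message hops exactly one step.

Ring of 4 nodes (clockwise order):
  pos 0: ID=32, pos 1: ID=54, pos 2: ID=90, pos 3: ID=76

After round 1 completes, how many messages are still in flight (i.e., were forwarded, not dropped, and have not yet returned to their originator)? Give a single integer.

Answer: 2

Derivation:
Round 1: pos1(id54) recv 32: drop; pos2(id90) recv 54: drop; pos3(id76) recv 90: fwd; pos0(id32) recv 76: fwd
After round 1: 2 messages still in flight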